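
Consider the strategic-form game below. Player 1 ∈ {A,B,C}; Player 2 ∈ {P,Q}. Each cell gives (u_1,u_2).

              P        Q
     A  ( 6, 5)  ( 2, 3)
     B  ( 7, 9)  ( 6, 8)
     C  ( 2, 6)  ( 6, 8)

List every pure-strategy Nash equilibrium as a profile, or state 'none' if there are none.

Nash profiles: (B,P), (C,Q)

(A,P): not NE [P1→B gives 7>6]
(A,Q): not NE [P1→C gives 6>2; P2→P gives 5>3]
(B,P): NE
(B,Q): not NE [P2→P gives 9>8]
(C,P): not NE [P1→B gives 7>2; P2→Q gives 8>6]
(C,Q): NE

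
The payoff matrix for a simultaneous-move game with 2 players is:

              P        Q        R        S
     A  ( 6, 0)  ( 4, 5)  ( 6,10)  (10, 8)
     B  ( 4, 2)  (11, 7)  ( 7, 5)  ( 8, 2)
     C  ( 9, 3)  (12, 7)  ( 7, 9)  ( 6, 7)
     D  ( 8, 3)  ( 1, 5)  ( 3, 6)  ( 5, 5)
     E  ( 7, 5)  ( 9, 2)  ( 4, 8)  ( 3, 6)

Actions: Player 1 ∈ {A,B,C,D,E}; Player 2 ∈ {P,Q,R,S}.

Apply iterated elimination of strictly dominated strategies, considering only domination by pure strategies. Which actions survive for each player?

Remaining: P1:{B,C} P2:{Q,R}

P1 drop D (C beats it: P:9>8 Q:12>1 R:7>3 S:6>5)
P1 drop E (C beats it: P:9>7 Q:12>9 R:7>4 S:6>3)
P2 drop P (Q beats it: A:5>0 B:7>2 C:7>3)
P2 drop S (R beats it: A:10>8 B:5>2 C:9>7)
P1 drop A (B beats it: Q:11>4 R:7>6)
P1→{B,C} P2→{Q,R}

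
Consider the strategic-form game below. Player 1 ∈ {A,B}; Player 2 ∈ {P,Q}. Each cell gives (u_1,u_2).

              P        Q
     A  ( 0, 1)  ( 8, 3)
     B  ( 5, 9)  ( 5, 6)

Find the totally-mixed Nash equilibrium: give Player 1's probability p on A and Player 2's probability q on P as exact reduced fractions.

P1 indiff ⇒ q·0+(1-q)·8 = q·5+(1-q)·5 ⇒ q(-5) = (1-q)(-3) ⇒ q = 3/8
P2 indiff ⇒ p·1+(1-p)·9 = p·3+(1-p)·6 ⇒ p(-2) = (1-p)(-3) ⇒ p = 3/5

p=3/5, q=3/8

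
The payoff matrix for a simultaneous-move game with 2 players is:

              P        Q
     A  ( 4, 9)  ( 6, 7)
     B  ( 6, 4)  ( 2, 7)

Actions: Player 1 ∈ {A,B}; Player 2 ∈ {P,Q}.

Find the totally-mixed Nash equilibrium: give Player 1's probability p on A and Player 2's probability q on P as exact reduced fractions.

P1 indiff ⇒ q·4+(1-q)·6 = q·6+(1-q)·2 ⇒ q(-2) = (1-q)(-4) ⇒ q = 2/3
P2 indiff ⇒ p·9+(1-p)·4 = p·7+(1-p)·7 ⇒ p(2) = (1-p)(3) ⇒ p = 3/5

P1 mixes 3/5 on A; P2 mixes 2/3 on P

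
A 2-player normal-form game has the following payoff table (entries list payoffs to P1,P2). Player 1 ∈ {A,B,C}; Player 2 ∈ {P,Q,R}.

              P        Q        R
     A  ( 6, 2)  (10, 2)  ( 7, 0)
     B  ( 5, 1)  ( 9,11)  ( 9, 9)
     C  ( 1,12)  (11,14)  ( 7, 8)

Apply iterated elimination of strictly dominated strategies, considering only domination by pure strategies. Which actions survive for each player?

IESDS → P1:{A,C} P2:{P,Q}

P2 drop R (Q beats it: A:2>0 B:11>9 C:14>8)
P1 drop B (A beats it: P:6>5 Q:10>9)
P1→{A,C} P2→{P,Q}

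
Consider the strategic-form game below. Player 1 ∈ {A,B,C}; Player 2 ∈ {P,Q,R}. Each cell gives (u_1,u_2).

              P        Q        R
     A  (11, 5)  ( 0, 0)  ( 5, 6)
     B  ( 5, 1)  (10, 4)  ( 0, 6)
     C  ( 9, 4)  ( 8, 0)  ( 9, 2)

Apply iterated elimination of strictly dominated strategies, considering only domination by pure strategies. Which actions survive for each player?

P2 drop Q (R beats it: A:6>0 B:6>4 C:2>0)
P1 drop B (A beats it: P:11>5 R:5>0)
P1→{A,C} P2→{P,R}

Remaining: P1:{A,C} P2:{P,R}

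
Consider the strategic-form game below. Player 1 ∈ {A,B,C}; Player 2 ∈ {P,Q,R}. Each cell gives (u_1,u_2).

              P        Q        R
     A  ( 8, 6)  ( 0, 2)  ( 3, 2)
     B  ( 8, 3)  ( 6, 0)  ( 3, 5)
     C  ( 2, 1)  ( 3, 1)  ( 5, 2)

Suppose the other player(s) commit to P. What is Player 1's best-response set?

u_1(A vs P) = 8
u_1(B vs P) = 8
u_1(C vs P) = 2
max payoff 8 at {A,B}

P1 best: {A,B}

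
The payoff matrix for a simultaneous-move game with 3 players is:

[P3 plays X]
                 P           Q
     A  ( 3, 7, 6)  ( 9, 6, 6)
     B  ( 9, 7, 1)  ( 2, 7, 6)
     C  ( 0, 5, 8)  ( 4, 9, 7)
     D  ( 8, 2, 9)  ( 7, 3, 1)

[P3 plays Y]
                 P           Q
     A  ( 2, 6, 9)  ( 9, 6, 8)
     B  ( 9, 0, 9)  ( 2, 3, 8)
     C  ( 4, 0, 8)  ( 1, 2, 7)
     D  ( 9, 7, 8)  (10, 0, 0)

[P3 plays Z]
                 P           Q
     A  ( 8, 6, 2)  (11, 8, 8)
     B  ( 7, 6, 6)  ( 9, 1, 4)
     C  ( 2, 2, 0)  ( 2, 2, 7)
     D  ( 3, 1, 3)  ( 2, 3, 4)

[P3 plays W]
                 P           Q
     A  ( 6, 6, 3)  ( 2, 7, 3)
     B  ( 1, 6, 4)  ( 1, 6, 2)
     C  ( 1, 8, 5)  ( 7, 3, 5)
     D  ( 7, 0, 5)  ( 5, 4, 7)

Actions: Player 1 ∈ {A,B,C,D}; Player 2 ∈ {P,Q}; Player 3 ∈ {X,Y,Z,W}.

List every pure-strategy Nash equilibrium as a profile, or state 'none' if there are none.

(A,P,X): not NE [P1→B gives 9>3; P3→Y gives 9>6]
(A,P,Y): not NE [P1→D gives 9>2]
(A,P,Z): not NE [P2→Q gives 8>6; P3→Y gives 9>2]
(A,P,W): not NE [P1→D gives 7>6; P2→Q gives 7>6; P3→Y gives 9>3]
(A,Q,X): not NE [P2→P gives 7>6; P3→Z gives 8>6]
(A,Q,Y): not NE [P1→D gives 10>9]
(A,Q,Z): NE
(A,Q,W): not NE [P1→C gives 7>2; P3→Z gives 8>3]
(B,P,X): not NE [P3→Y gives 9>1]
(B,P,Y): not NE [P2→Q gives 3>0]
(B,P,Z): not NE [P1→A gives 8>7; P3→Y gives 9>6]
(B,P,W): not NE [P1→D gives 7>1; P3→Y gives 9>4]
(B,Q,X): not NE [P1→A gives 9>2; P3→Y gives 8>6]
(B,Q,Y): not NE [P1→D gives 10>2]
(B,Q,Z): not NE [P1→A gives 11>9; P2→P gives 6>1; P3→Y gives 8>4]
(B,Q,W): not NE [P1→C gives 7>1; P3→Y gives 8>2]
(C,P,X): not NE [P1→B gives 9>0; P2→Q gives 9>5]
(C,P,Y): not NE [P1→D gives 9>4; P2→Q gives 2>0]
(C,P,Z): not NE [P1→A gives 8>2; P3→Y gives 8>0]
(C,P,W): not NE [P1→D gives 7>1; P3→Y gives 8>5]
(C,Q,X): not NE [P1→A gives 9>4]
(C,Q,Y): not NE [P1→D gives 10>1]
(C,Q,Z): not NE [P1→A gives 11>2]
(C,Q,W): not NE [P2→P gives 8>3; P3→Z gives 7>5]
(D,P,X): not NE [P1→B gives 9>8; P2→Q gives 3>2]
(D,P,Y): not NE [P3→X gives 9>8]
(D,P,Z): not NE [P1→A gives 8>3; P2→Q gives 3>1; P3→X gives 9>3]
(D,P,W): not NE [P2→Q gives 4>0; P3→X gives 9>5]
(D,Q,X): not NE [P1→A gives 9>7; P3→W gives 7>1]
(D,Q,Y): not NE [P2→P gives 7>0; P3→W gives 7>0]
(D,Q,Z): not NE [P1→A gives 11>2; P3→W gives 7>4]
(D,Q,W): not NE [P1→C gives 7>5]

PSNE = {(A,Q,Z)}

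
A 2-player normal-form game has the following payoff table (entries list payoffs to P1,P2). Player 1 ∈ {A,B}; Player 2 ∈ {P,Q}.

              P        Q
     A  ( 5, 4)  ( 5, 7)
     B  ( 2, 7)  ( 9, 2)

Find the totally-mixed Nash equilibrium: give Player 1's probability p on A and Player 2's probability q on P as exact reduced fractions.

(p,q) = (5/8, 4/7)

P1 indiff ⇒ q·5+(1-q)·5 = q·2+(1-q)·9 ⇒ q(3) = (1-q)(4) ⇒ q = 4/7
P2 indiff ⇒ p·4+(1-p)·7 = p·7+(1-p)·2 ⇒ p(-3) = (1-p)(-5) ⇒ p = 5/8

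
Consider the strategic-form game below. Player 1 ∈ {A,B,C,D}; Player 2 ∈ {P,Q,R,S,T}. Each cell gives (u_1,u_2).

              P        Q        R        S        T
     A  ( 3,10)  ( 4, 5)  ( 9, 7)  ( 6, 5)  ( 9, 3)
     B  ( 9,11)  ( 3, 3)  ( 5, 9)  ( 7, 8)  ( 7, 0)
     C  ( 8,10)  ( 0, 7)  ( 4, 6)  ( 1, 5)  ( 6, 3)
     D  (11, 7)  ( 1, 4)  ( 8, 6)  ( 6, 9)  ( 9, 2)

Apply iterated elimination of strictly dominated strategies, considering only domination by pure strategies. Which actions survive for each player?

P1 drop C (B beats it: P:9>8 Q:3>0 R:5>4 S:7>1 T:7>6)
P2 drop Q (P beats it: A:10>5 B:11>3 D:7>4)
P2 drop R (P beats it: A:10>7 B:11>9 D:7>6)
P2 drop T (P beats it: A:10>3 B:11>0 D:7>2)
P1 drop A (B beats it: P:9>3 S:7>6)
P1→{B,D} P2→{P,S}

IESDS → P1:{B,D} P2:{P,S}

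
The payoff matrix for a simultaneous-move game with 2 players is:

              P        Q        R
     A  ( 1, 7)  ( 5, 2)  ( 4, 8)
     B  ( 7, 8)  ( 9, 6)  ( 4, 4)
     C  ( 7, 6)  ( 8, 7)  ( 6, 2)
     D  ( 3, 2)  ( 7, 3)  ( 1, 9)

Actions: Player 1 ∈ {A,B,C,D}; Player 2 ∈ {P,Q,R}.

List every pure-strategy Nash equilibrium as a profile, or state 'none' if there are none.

(A,P): not NE [P1→C gives 7>1; P2→R gives 8>7]
(A,Q): not NE [P1→B gives 9>5; P2→R gives 8>2]
(A,R): not NE [P1→C gives 6>4]
(B,P): NE
(B,Q): not NE [P2→P gives 8>6]
(B,R): not NE [P1→C gives 6>4; P2→P gives 8>4]
(C,P): not NE [P2→Q gives 7>6]
(C,Q): not NE [P1→B gives 9>8]
(C,R): not NE [P2→Q gives 7>2]
(D,P): not NE [P1→C gives 7>3; P2→R gives 9>2]
(D,Q): not NE [P1→B gives 9>7; P2→R gives 9>3]
(D,R): not NE [P1→C gives 6>1]

PSNE = {(B,P)}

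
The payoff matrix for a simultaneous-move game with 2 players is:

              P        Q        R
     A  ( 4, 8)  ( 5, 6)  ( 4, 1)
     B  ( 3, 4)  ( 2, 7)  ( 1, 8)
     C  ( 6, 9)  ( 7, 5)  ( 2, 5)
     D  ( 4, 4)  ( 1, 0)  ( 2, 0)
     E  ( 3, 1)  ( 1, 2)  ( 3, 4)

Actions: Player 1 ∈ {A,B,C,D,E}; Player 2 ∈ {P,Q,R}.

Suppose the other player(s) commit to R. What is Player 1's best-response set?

argmax u_1 = {A}

u_1(A vs R) = 4
u_1(B vs R) = 1
u_1(C vs R) = 2
u_1(D vs R) = 2
u_1(E vs R) = 3
max payoff 4 at {A}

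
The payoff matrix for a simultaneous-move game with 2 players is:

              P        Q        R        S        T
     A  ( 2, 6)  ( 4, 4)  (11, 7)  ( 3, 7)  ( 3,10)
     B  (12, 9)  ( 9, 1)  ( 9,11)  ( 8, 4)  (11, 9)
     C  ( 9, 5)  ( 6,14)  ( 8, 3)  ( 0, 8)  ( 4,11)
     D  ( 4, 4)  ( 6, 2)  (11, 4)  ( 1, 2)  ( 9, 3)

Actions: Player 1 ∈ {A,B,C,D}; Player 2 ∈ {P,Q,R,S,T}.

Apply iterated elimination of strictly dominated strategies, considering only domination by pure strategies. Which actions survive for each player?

P1 drop C (B beats it: P:12>9 Q:9>6 R:9>8 S:8>0 T:11>4)
P2 drop Q (P beats it: A:6>4 B:9>1 D:4>2)
P2 drop S (T beats it: A:10>7 B:9>4 D:3>2)
P1→{A,B,D} P2→{P,R,T}

Survivors P1:{A,B,D} P2:{P,R,T}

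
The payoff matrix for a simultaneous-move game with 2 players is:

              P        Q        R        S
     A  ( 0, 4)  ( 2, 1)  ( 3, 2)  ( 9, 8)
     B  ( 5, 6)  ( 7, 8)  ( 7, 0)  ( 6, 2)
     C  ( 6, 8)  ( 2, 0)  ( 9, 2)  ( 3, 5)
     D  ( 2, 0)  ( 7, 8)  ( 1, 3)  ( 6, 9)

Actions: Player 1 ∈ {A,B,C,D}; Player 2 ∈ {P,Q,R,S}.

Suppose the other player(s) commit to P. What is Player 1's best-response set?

u_1(A vs P) = 0
u_1(B vs P) = 5
u_1(C vs P) = 6
u_1(D vs P) = 2
max payoff 6 at {C}

BR_1 = {C}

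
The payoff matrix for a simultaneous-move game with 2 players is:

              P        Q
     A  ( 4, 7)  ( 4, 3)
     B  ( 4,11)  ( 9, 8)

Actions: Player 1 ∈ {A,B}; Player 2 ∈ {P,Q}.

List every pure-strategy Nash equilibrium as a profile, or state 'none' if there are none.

(A,P): NE
(A,Q): not NE [P1→B gives 9>4; P2→P gives 7>3]
(B,P): NE
(B,Q): not NE [P2→P gives 11>8]

Nash profiles: (A,P), (B,P)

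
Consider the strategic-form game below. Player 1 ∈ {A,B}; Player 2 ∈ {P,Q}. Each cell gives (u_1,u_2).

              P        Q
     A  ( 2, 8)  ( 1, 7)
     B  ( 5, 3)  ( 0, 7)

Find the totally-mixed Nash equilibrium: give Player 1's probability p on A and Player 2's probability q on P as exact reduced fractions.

P1 mixes 4/5 on A; P2 mixes 1/4 on P

P1 indiff ⇒ q·2+(1-q)·1 = q·5+(1-q)·0 ⇒ q(-3) = (1-q)(-1) ⇒ q = 1/4
P2 indiff ⇒ p·8+(1-p)·3 = p·7+(1-p)·7 ⇒ p(1) = (1-p)(4) ⇒ p = 4/5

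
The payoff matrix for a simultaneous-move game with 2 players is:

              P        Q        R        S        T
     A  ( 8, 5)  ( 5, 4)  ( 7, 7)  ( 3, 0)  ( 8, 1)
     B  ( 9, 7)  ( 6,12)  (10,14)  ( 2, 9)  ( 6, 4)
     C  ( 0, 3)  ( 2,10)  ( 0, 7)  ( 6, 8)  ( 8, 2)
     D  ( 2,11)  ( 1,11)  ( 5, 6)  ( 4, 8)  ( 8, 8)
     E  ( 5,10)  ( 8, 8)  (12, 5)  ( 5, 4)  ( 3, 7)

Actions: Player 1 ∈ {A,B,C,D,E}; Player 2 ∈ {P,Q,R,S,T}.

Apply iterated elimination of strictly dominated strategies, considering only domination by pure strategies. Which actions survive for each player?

Survivors P1:{B,E} P2:{P,Q,R}

P2 drop S (Q beats it: A:4>0 B:12>9 C:10>8 D:11>8 E:8>4)
P2 drop T (P beats it: A:5>1 B:7>4 C:3>2 D:11>8 E:10>7)
P1 drop A (B beats it: P:9>8 Q:6>5 R:10>7)
P1 drop C (B beats it: P:9>0 Q:6>2 R:10>0)
P1 drop D (B beats it: P:9>2 Q:6>1 R:10>5)
P1→{B,E} P2→{P,Q,R}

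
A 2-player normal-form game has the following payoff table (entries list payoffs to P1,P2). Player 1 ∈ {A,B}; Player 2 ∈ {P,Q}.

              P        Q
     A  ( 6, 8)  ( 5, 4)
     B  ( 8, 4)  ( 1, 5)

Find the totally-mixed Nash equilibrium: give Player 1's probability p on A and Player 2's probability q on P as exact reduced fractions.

(p,q) = (1/5, 2/3)

P1 indiff ⇒ q·6+(1-q)·5 = q·8+(1-q)·1 ⇒ q(-2) = (1-q)(-4) ⇒ q = 2/3
P2 indiff ⇒ p·8+(1-p)·4 = p·4+(1-p)·5 ⇒ p(4) = (1-p)(1) ⇒ p = 1/5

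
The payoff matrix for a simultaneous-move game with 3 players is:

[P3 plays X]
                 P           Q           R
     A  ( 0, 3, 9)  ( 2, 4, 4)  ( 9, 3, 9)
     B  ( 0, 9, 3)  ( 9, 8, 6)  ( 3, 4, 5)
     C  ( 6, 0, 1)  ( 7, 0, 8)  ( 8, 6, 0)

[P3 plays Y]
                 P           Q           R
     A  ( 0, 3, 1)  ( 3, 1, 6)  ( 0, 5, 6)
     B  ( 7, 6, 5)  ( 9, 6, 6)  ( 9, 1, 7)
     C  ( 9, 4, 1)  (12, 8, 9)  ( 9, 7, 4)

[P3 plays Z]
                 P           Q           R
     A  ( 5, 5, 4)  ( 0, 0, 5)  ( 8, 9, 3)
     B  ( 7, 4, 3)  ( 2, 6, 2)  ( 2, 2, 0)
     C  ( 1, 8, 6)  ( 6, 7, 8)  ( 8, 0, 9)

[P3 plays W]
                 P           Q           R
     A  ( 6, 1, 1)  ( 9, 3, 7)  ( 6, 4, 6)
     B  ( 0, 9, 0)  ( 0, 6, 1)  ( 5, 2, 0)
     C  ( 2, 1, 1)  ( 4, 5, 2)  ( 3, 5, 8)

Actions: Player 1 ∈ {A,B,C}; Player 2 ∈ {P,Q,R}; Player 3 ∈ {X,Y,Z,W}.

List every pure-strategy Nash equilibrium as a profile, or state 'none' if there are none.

(A,P,X): not NE [P1→C gives 6>0; P2→Q gives 4>3]
(A,P,Y): not NE [P1→C gives 9>0; P2→R gives 5>3; P3→X gives 9>1]
(A,P,Z): not NE [P1→B gives 7>5; P2→R gives 9>5; P3→X gives 9>4]
(A,P,W): not NE [P2→R gives 4>1; P3→X gives 9>1]
(A,Q,X): not NE [P1→B gives 9>2; P3→W gives 7>4]
(A,Q,Y): not NE [P1→C gives 12>3; P2→R gives 5>1; P3→W gives 7>6]
(A,Q,Z): not NE [P1→C gives 6>0; P2→R gives 9>0; P3→W gives 7>5]
(A,Q,W): not NE [P2→R gives 4>3]
(A,R,X): not NE [P2→Q gives 4>3]
(A,R,Y): not NE [P1→C gives 9>0; P3→X gives 9>6]
(A,R,Z): not NE [P3→X gives 9>3]
(A,R,W): not NE [P3→X gives 9>6]
(B,P,X): not NE [P1→C gives 6>0; P3→Y gives 5>3]
(B,P,Y): not NE [P1→C gives 9>7]
(B,P,Z): not NE [P2→Q gives 6>4; P3→Y gives 5>3]
(B,P,W): not NE [P1→A gives 6>0; P3→Y gives 5>0]
(B,Q,X): not NE [P2→P gives 9>8]
(B,Q,Y): not NE [P1→C gives 12>9]
(B,Q,Z): not NE [P1→C gives 6>2; P3→Y gives 6>2]
(B,Q,W): not NE [P1→A gives 9>0; P2→P gives 9>6; P3→Y gives 6>1]
(B,R,X): not NE [P1→A gives 9>3; P2→P gives 9>4; P3→Y gives 7>5]
(B,R,Y): not NE [P2→Q gives 6>1]
(B,R,Z): not NE [P1→C gives 8>2; P2→Q gives 6>2; P3→Y gives 7>0]
(B,R,W): not NE [P1→A gives 6>5; P2→P gives 9>2; P3→Y gives 7>0]
(C,P,X): not NE [P2→R gives 6>0; P3→Z gives 6>1]
(C,P,Y): not NE [P2→Q gives 8>4; P3→Z gives 6>1]
(C,P,Z): not NE [P1→B gives 7>1]
(C,P,W): not NE [P1→A gives 6>2; P2→R gives 5>1; P3→Z gives 6>1]
(C,Q,X): not NE [P1→B gives 9>7; P2→R gives 6>0; P3→Y gives 9>8]
(C,Q,Y): NE
(C,Q,Z): not NE [P2→P gives 8>7; P3→Y gives 9>8]
(C,Q,W): not NE [P1→A gives 9>4; P3→Y gives 9>2]
(C,R,X): not NE [P1→A gives 9>8; P3→Z gives 9>0]
(C,R,Y): not NE [P2→Q gives 8>7; P3→Z gives 9>4]
(C,R,Z): not NE [P2→P gives 8>0]
(C,R,W): not NE [P1→A gives 6>3; P3→Z gives 9>8]

NE set: (C,Q,Y)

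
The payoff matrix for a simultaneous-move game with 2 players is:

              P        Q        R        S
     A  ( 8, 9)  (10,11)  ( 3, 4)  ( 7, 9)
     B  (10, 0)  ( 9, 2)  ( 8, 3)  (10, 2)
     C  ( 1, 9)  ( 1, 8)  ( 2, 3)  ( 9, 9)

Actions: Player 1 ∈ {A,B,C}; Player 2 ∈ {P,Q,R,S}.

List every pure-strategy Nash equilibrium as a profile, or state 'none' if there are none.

(A,P): not NE [P1→B gives 10>8; P2→Q gives 11>9]
(A,Q): NE
(A,R): not NE [P1→B gives 8>3; P2→Q gives 11>4]
(A,S): not NE [P1→B gives 10>7; P2→Q gives 11>9]
(B,P): not NE [P2→R gives 3>0]
(B,Q): not NE [P1→A gives 10>9; P2→R gives 3>2]
(B,R): NE
(B,S): not NE [P2→R gives 3>2]
(C,P): not NE [P1→B gives 10>1]
(C,Q): not NE [P1→A gives 10>1; P2→S gives 9>8]
(C,R): not NE [P1→B gives 8>2; P2→S gives 9>3]
(C,S): not NE [P1→B gives 10>9]

PSNE = {(A,Q), (B,R)}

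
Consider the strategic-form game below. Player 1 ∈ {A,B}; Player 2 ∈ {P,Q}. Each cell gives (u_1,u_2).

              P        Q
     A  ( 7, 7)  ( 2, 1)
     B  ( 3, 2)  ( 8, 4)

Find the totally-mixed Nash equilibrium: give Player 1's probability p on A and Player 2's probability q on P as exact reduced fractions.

P1 indiff ⇒ q·7+(1-q)·2 = q·3+(1-q)·8 ⇒ q(4) = (1-q)(6) ⇒ q = 3/5
P2 indiff ⇒ p·7+(1-p)·2 = p·1+(1-p)·4 ⇒ p(6) = (1-p)(2) ⇒ p = 1/4

(p,q) = (1/4, 3/5)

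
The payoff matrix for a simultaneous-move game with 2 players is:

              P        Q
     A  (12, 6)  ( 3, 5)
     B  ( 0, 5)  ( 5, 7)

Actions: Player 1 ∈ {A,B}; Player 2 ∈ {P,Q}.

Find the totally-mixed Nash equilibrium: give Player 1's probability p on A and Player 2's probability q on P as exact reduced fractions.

P1 mixes 2/3 on A; P2 mixes 1/7 on P

P1 indiff ⇒ q·12+(1-q)·3 = q·0+(1-q)·5 ⇒ q(12) = (1-q)(2) ⇒ q = 1/7
P2 indiff ⇒ p·6+(1-p)·5 = p·5+(1-p)·7 ⇒ p(1) = (1-p)(2) ⇒ p = 2/3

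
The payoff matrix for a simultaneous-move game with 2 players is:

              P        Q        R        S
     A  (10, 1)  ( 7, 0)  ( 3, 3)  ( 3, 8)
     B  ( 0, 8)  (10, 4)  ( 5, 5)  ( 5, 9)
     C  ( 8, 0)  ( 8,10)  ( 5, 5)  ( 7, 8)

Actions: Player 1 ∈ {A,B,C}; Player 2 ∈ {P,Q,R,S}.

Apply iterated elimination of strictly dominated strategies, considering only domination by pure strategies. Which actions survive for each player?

Survivors P1:{B,C} P2:{Q,S}

P2 drop P (S beats it: A:8>1 B:9>8 C:8>0)
P1 drop A (B beats it: Q:10>7 R:5>3 S:5>3)
P2 drop R (S beats it: B:9>5 C:8>5)
P1→{B,C} P2→{Q,S}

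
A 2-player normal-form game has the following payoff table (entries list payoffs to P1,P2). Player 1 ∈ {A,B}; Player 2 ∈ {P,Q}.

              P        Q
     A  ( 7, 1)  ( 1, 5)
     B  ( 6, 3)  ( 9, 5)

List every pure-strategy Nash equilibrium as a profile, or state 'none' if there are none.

Nash profiles: (B,Q)

(A,P): not NE [P2→Q gives 5>1]
(A,Q): not NE [P1→B gives 9>1]
(B,P): not NE [P1→A gives 7>6; P2→Q gives 5>3]
(B,Q): NE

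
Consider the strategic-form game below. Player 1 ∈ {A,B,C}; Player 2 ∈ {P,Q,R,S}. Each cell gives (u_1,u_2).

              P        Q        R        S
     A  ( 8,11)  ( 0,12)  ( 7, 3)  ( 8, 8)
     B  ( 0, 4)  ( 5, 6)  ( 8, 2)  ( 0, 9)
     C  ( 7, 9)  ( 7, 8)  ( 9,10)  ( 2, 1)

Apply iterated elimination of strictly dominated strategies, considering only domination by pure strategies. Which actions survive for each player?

IESDS → P1:{A,C} P2:{P,Q,R}

P1 drop B (C beats it: P:7>0 Q:7>5 R:9>8 S:2>0)
P2 drop S (P beats it: A:11>8 C:9>1)
P1→{A,C} P2→{P,Q,R}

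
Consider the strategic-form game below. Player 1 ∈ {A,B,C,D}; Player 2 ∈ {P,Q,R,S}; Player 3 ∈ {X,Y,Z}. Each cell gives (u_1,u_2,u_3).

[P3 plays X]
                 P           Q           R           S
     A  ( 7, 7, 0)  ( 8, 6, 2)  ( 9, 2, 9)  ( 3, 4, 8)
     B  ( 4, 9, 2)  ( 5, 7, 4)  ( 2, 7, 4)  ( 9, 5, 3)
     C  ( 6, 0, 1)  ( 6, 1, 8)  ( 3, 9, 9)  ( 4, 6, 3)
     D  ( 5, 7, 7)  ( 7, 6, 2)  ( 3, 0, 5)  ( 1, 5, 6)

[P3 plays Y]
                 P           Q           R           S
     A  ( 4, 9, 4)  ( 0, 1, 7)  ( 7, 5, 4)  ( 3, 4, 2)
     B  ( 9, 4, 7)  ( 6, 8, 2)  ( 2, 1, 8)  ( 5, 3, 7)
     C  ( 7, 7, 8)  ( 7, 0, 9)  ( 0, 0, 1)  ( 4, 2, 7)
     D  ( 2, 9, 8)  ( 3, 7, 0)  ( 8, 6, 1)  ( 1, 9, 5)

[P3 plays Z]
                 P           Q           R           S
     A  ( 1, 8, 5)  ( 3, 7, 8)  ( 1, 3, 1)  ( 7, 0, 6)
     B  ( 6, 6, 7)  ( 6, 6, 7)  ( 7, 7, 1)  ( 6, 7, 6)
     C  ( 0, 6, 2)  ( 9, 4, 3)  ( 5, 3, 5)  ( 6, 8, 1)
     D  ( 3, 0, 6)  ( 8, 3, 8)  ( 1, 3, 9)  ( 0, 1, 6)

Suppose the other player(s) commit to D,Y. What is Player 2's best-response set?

BR_2 = {P,S}

u_2(P vs D,Y) = 9
u_2(Q vs D,Y) = 7
u_2(R vs D,Y) = 6
u_2(S vs D,Y) = 9
max payoff 9 at {P,S}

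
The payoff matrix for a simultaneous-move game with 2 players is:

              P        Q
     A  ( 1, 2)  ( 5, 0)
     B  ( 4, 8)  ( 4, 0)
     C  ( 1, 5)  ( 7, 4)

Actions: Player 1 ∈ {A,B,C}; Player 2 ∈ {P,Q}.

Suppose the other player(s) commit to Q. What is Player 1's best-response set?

u_1(A vs Q) = 5
u_1(B vs Q) = 4
u_1(C vs Q) = 7
max payoff 7 at {C}

BR_1 = {C}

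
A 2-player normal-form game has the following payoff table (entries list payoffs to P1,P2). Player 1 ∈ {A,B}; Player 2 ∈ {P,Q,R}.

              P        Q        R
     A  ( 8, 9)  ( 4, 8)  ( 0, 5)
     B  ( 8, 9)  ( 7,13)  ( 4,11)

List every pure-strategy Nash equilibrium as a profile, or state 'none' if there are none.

NE set: (A,P), (B,Q)

(A,P): NE
(A,Q): not NE [P1→B gives 7>4; P2→P gives 9>8]
(A,R): not NE [P1→B gives 4>0; P2→P gives 9>5]
(B,P): not NE [P2→Q gives 13>9]
(B,Q): NE
(B,R): not NE [P2→Q gives 13>11]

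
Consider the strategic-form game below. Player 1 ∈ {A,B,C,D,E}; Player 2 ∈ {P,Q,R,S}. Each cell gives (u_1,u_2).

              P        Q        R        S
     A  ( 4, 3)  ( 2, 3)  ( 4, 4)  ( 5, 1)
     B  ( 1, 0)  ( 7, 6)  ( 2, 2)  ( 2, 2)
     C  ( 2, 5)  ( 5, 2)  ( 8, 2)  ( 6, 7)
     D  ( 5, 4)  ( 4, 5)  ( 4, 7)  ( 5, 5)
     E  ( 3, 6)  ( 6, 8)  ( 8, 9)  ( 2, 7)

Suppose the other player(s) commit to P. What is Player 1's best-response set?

BR_1 = {D}

u_1(A vs P) = 4
u_1(B vs P) = 1
u_1(C vs P) = 2
u_1(D vs P) = 5
u_1(E vs P) = 3
max payoff 5 at {D}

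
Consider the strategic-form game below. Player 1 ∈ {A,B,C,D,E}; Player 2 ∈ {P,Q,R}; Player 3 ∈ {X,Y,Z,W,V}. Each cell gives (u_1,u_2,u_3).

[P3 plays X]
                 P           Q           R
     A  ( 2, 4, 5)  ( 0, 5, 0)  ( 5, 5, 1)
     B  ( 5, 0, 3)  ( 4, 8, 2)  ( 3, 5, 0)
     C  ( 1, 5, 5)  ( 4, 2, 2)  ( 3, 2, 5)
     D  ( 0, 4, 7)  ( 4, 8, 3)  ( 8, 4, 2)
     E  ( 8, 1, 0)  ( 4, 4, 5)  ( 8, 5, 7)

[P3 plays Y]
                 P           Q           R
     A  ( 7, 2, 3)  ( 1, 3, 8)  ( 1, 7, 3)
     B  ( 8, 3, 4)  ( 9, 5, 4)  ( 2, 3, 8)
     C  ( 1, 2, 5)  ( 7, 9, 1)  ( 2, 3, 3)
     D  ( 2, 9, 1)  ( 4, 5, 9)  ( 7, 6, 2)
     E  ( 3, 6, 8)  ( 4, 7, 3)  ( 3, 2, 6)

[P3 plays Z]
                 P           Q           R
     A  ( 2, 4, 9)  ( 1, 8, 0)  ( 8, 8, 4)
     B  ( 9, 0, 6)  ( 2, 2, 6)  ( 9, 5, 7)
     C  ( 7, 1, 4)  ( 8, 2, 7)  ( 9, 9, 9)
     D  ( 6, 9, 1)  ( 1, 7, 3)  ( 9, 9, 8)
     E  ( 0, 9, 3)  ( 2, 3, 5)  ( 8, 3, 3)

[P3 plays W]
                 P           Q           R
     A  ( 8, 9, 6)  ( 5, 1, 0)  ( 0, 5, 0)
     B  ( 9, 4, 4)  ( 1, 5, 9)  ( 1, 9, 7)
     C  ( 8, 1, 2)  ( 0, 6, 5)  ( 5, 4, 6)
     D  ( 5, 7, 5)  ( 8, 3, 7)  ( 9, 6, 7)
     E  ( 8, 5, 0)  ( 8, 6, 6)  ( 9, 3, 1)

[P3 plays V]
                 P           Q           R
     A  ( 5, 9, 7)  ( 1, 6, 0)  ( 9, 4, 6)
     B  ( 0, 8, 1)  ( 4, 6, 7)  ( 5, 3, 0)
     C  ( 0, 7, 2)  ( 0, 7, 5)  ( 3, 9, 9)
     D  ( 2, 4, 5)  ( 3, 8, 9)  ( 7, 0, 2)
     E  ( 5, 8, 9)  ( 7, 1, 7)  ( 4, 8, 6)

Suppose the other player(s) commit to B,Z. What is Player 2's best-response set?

argmax u_2 = {R}

u_2(P vs B,Z) = 0
u_2(Q vs B,Z) = 2
u_2(R vs B,Z) = 5
max payoff 5 at {R}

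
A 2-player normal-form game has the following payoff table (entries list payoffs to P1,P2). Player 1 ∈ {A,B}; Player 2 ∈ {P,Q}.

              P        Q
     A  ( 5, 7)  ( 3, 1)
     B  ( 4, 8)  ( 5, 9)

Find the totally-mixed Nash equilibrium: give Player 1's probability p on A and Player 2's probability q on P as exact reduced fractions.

p=1/7, q=2/3

P1 indiff ⇒ q·5+(1-q)·3 = q·4+(1-q)·5 ⇒ q(1) = (1-q)(2) ⇒ q = 2/3
P2 indiff ⇒ p·7+(1-p)·8 = p·1+(1-p)·9 ⇒ p(6) = (1-p)(1) ⇒ p = 1/7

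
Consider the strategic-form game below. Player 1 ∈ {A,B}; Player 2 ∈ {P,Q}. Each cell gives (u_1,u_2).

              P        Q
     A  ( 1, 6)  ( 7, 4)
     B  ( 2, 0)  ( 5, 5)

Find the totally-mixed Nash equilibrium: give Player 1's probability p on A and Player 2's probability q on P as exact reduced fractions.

(p,q) = (5/7, 2/3)

P1 indiff ⇒ q·1+(1-q)·7 = q·2+(1-q)·5 ⇒ q(-1) = (1-q)(-2) ⇒ q = 2/3
P2 indiff ⇒ p·6+(1-p)·0 = p·4+(1-p)·5 ⇒ p(2) = (1-p)(5) ⇒ p = 5/7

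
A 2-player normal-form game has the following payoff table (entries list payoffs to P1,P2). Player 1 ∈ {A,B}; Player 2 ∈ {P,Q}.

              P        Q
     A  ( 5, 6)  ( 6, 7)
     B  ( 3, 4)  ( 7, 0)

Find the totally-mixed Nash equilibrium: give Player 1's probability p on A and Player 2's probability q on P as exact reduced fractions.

P1 indiff ⇒ q·5+(1-q)·6 = q·3+(1-q)·7 ⇒ q(2) = (1-q)(1) ⇒ q = 1/3
P2 indiff ⇒ p·6+(1-p)·4 = p·7+(1-p)·0 ⇒ p(-1) = (1-p)(-4) ⇒ p = 4/5

(p,q) = (4/5, 1/3)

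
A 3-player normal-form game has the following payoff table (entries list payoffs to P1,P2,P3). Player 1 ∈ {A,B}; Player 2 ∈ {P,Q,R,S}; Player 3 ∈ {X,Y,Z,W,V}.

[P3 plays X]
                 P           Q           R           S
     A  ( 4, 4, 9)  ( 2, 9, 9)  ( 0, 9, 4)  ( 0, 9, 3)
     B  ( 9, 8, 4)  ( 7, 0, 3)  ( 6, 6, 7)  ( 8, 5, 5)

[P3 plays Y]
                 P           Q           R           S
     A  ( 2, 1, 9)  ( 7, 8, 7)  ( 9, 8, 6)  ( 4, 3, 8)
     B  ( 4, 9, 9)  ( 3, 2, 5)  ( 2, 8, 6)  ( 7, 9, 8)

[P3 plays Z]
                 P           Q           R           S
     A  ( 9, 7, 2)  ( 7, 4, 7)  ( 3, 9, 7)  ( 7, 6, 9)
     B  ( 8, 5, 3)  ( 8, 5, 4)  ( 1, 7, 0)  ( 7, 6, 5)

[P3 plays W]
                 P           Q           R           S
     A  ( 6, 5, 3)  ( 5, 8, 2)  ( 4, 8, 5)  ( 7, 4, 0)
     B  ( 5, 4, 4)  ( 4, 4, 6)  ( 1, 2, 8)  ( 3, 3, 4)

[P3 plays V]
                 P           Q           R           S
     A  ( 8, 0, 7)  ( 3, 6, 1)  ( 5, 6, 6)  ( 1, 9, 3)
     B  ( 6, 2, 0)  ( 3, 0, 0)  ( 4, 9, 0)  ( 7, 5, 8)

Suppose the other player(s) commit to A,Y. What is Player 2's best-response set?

u_2(P vs A,Y) = 1
u_2(Q vs A,Y) = 8
u_2(R vs A,Y) = 8
u_2(S vs A,Y) = 3
max payoff 8 at {Q,R}

P2 best: {Q,R}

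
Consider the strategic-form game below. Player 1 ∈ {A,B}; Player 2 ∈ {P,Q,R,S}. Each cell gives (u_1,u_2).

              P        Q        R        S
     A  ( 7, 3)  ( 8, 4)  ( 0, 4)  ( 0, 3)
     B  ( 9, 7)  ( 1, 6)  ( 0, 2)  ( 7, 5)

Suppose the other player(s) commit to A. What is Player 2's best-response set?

BR_2 = {Q,R}

u_2(P vs A) = 3
u_2(Q vs A) = 4
u_2(R vs A) = 4
u_2(S vs A) = 3
max payoff 4 at {Q,R}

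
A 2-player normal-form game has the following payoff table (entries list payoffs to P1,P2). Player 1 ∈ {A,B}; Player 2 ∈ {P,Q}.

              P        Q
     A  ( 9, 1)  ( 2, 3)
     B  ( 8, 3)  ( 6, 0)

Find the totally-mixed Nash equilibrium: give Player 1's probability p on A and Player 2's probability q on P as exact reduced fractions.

(p,q) = (3/5, 4/5)

P1 indiff ⇒ q·9+(1-q)·2 = q·8+(1-q)·6 ⇒ q(1) = (1-q)(4) ⇒ q = 4/5
P2 indiff ⇒ p·1+(1-p)·3 = p·3+(1-p)·0 ⇒ p(-2) = (1-p)(-3) ⇒ p = 3/5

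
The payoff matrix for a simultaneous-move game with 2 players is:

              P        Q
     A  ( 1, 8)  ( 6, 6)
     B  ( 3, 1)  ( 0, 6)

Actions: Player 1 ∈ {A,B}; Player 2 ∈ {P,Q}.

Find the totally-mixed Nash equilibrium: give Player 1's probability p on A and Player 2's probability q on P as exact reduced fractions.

P1 indiff ⇒ q·1+(1-q)·6 = q·3+(1-q)·0 ⇒ q(-2) = (1-q)(-6) ⇒ q = 3/4
P2 indiff ⇒ p·8+(1-p)·1 = p·6+(1-p)·6 ⇒ p(2) = (1-p)(5) ⇒ p = 5/7

P1 mixes 5/7 on A; P2 mixes 3/4 on P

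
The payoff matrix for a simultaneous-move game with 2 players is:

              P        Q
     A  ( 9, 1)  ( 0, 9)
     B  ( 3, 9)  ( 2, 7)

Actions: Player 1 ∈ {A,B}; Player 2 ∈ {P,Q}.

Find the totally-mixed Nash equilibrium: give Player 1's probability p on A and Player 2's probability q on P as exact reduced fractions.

P1 indiff ⇒ q·9+(1-q)·0 = q·3+(1-q)·2 ⇒ q(6) = (1-q)(2) ⇒ q = 1/4
P2 indiff ⇒ p·1+(1-p)·9 = p·9+(1-p)·7 ⇒ p(-8) = (1-p)(-2) ⇒ p = 1/5

P1 mixes 1/5 on A; P2 mixes 1/4 on P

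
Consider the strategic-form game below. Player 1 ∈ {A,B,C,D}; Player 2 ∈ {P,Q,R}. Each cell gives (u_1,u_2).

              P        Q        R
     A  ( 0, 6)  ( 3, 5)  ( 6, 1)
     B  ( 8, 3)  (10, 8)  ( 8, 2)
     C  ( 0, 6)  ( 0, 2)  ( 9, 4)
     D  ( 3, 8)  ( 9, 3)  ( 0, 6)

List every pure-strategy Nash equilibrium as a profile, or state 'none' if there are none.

(A,P): not NE [P1→B gives 8>0]
(A,Q): not NE [P1→B gives 10>3; P2→P gives 6>5]
(A,R): not NE [P1→C gives 9>6; P2→P gives 6>1]
(B,P): not NE [P2→Q gives 8>3]
(B,Q): NE
(B,R): not NE [P1→C gives 9>8; P2→Q gives 8>2]
(C,P): not NE [P1→B gives 8>0]
(C,Q): not NE [P1→B gives 10>0; P2→P gives 6>2]
(C,R): not NE [P2→P gives 6>4]
(D,P): not NE [P1→B gives 8>3]
(D,Q): not NE [P1→B gives 10>9; P2→P gives 8>3]
(D,R): not NE [P1→C gives 9>0; P2→P gives 8>6]

Nash profiles: (B,Q)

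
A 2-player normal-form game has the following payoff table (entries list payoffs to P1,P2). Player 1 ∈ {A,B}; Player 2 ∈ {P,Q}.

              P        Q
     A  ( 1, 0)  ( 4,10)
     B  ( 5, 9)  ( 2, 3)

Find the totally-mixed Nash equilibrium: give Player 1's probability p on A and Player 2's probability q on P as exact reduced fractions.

P1 indiff ⇒ q·1+(1-q)·4 = q·5+(1-q)·2 ⇒ q(-4) = (1-q)(-2) ⇒ q = 1/3
P2 indiff ⇒ p·0+(1-p)·9 = p·10+(1-p)·3 ⇒ p(-10) = (1-p)(-6) ⇒ p = 3/8

p=3/8, q=1/3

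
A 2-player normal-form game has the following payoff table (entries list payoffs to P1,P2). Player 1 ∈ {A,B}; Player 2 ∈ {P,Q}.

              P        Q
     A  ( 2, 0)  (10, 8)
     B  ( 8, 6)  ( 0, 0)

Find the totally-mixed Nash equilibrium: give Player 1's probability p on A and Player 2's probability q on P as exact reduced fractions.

P1 mixes 3/7 on A; P2 mixes 5/8 on P

P1 indiff ⇒ q·2+(1-q)·10 = q·8+(1-q)·0 ⇒ q(-6) = (1-q)(-10) ⇒ q = 5/8
P2 indiff ⇒ p·0+(1-p)·6 = p·8+(1-p)·0 ⇒ p(-8) = (1-p)(-6) ⇒ p = 3/7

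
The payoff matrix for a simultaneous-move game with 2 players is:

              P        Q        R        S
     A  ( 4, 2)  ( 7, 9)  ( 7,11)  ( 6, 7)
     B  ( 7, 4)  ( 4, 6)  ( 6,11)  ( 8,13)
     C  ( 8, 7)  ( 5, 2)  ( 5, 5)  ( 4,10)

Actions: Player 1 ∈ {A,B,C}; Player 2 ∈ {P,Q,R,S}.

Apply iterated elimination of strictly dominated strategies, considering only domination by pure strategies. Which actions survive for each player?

Remaining: P1:{A,B} P2:{R,S}

P2 drop P (S beats it: A:7>2 B:13>4 C:10>7)
P1 drop C (A beats it: Q:7>5 R:7>5 S:6>4)
P2 drop Q (R beats it: A:11>9 B:11>6)
P1→{A,B} P2→{R,S}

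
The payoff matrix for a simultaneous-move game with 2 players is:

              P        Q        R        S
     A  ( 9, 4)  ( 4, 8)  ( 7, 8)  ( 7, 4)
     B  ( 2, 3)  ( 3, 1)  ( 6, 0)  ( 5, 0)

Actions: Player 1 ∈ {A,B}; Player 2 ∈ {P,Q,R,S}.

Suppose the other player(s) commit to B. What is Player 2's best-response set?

u_2(P vs B) = 3
u_2(Q vs B) = 1
u_2(R vs B) = 0
u_2(S vs B) = 0
max payoff 3 at {P}

argmax u_2 = {P}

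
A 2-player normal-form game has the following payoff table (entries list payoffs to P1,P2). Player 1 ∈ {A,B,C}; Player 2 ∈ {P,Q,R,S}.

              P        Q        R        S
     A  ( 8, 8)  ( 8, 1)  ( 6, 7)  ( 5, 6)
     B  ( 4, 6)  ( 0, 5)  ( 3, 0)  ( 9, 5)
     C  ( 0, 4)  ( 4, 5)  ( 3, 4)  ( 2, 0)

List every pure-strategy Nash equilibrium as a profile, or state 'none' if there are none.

PSNE = {(A,P)}

(A,P): NE
(A,Q): not NE [P2→P gives 8>1]
(A,R): not NE [P2→P gives 8>7]
(A,S): not NE [P1→B gives 9>5; P2→P gives 8>6]
(B,P): not NE [P1→A gives 8>4]
(B,Q): not NE [P1→A gives 8>0; P2→P gives 6>5]
(B,R): not NE [P1→A gives 6>3; P2→P gives 6>0]
(B,S): not NE [P2→P gives 6>5]
(C,P): not NE [P1→A gives 8>0; P2→Q gives 5>4]
(C,Q): not NE [P1→A gives 8>4]
(C,R): not NE [P1→A gives 6>3; P2→Q gives 5>4]
(C,S): not NE [P1→B gives 9>2; P2→Q gives 5>0]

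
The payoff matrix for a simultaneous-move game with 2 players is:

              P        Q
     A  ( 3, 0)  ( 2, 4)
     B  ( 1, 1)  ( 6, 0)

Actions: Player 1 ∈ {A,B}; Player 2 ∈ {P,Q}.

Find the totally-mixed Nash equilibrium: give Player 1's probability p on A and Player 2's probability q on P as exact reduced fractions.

P1 indiff ⇒ q·3+(1-q)·2 = q·1+(1-q)·6 ⇒ q(2) = (1-q)(4) ⇒ q = 2/3
P2 indiff ⇒ p·0+(1-p)·1 = p·4+(1-p)·0 ⇒ p(-4) = (1-p)(-1) ⇒ p = 1/5

P1 mixes 1/5 on A; P2 mixes 2/3 on P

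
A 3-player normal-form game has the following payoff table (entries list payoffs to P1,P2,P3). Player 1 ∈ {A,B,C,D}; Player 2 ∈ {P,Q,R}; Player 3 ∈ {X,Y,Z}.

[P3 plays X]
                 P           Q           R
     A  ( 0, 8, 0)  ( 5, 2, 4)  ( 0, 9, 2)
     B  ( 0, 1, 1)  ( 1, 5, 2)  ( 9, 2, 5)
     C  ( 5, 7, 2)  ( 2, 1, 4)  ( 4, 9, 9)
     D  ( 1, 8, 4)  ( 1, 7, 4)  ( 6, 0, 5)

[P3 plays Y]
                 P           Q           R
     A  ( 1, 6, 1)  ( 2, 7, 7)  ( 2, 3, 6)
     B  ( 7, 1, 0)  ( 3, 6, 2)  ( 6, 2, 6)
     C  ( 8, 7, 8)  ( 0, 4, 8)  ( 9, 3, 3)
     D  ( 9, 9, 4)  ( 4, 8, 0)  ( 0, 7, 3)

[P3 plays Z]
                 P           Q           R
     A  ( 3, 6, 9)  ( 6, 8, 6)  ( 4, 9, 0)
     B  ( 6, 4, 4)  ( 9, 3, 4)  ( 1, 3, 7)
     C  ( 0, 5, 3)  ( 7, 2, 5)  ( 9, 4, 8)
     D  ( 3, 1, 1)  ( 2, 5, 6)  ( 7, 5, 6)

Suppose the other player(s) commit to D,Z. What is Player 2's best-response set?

P2 best: {Q,R}

u_2(P vs D,Z) = 1
u_2(Q vs D,Z) = 5
u_2(R vs D,Z) = 5
max payoff 5 at {Q,R}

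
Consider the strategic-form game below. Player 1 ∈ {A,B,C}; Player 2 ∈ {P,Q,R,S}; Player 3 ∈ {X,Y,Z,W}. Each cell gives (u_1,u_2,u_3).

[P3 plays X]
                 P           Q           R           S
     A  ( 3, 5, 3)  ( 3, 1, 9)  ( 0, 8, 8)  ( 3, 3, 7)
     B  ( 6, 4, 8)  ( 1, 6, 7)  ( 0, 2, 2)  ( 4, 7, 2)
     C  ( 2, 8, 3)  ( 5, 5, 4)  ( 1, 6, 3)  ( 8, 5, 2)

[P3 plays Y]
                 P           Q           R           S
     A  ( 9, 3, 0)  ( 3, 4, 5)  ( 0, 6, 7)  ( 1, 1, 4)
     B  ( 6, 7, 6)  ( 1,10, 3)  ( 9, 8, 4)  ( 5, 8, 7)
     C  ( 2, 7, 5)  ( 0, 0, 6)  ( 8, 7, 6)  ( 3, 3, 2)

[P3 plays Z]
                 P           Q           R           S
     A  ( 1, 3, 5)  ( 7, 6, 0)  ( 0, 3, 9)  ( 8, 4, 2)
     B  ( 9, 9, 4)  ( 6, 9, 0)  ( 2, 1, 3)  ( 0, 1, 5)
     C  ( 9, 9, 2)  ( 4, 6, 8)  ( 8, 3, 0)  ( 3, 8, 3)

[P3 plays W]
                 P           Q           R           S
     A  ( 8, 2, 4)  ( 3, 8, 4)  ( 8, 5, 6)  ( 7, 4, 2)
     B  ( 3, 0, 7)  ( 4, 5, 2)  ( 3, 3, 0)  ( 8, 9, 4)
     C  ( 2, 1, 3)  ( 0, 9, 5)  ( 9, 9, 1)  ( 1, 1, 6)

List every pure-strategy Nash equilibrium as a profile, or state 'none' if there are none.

Equilibria: none

(A,P,X): not NE [P1→B gives 6>3; P2→R gives 8>5; P3→Z gives 5>3]
(A,P,Y): not NE [P2→R gives 6>3; P3→Z gives 5>0]
(A,P,Z): not NE [P1→C gives 9>1; P2→Q gives 6>3]
(A,P,W): not NE [P2→Q gives 8>2; P3→Z gives 5>4]
(A,Q,X): not NE [P1→C gives 5>3; P2→R gives 8>1]
(A,Q,Y): not NE [P2→R gives 6>4; P3→X gives 9>5]
(A,Q,Z): not NE [P3→X gives 9>0]
(A,Q,W): not NE [P1→B gives 4>3; P3→X gives 9>4]
(A,R,X): not NE [P1→C gives 1>0; P3→Z gives 9>8]
(A,R,Y): not NE [P1→B gives 9>0; P3→Z gives 9>7]
(A,R,Z): not NE [P1→C gives 8>0; P2→Q gives 6>3]
(A,R,W): not NE [P1→C gives 9>8; P2→Q gives 8>5; P3→Z gives 9>6]
(A,S,X): not NE [P1→C gives 8>3; P2→R gives 8>3]
(A,S,Y): not NE [P1→B gives 5>1; P2→R gives 6>1; P3→X gives 7>4]
(A,S,Z): not NE [P2→Q gives 6>4; P3→X gives 7>2]
(A,S,W): not NE [P1→B gives 8>7; P2→Q gives 8>4; P3→X gives 7>2]
(B,P,X): not NE [P2→S gives 7>4]
(B,P,Y): not NE [P1→A gives 9>6; P2→Q gives 10>7; P3→X gives 8>6]
(B,P,Z): not NE [P3→X gives 8>4]
(B,P,W): not NE [P1→A gives 8>3; P2→S gives 9>0; P3→X gives 8>7]
(B,Q,X): not NE [P1→C gives 5>1; P2→S gives 7>6]
(B,Q,Y): not NE [P1→A gives 3>1; P3→X gives 7>3]
(B,Q,Z): not NE [P1→A gives 7>6; P3→X gives 7>0]
(B,Q,W): not NE [P2→S gives 9>5; P3→X gives 7>2]
(B,R,X): not NE [P1→C gives 1>0; P2→S gives 7>2; P3→Y gives 4>2]
(B,R,Y): not NE [P2→Q gives 10>8]
(B,R,Z): not NE [P1→C gives 8>2; P2→Q gives 9>1; P3→Y gives 4>3]
(B,R,W): not NE [P1→C gives 9>3; P2→S gives 9>3; P3→Y gives 4>0]
(B,S,X): not NE [P1→C gives 8>4; P3→Y gives 7>2]
(B,S,Y): not NE [P2→Q gives 10>8]
(B,S,Z): not NE [P1→A gives 8>0; P2→Q gives 9>1; P3→Y gives 7>5]
(B,S,W): not NE [P3→Y gives 7>4]
(C,P,X): not NE [P1→B gives 6>2; P3→Y gives 5>3]
(C,P,Y): not NE [P1→A gives 9>2]
(C,P,Z): not NE [P3→Y gives 5>2]
(C,P,W): not NE [P1→A gives 8>2; P2→R gives 9>1; P3→Y gives 5>3]
(C,Q,X): not NE [P2→P gives 8>5; P3→Z gives 8>4]
(C,Q,Y): not NE [P1→A gives 3>0; P2→R gives 7>0; P3→Z gives 8>6]
(C,Q,Z): not NE [P1→A gives 7>4; P2→P gives 9>6]
(C,Q,W): not NE [P1→B gives 4>0; P3→Z gives 8>5]
(C,R,X): not NE [P2→P gives 8>6; P3→Y gives 6>3]
(C,R,Y): not NE [P1→B gives 9>8]
(C,R,Z): not NE [P2→P gives 9>3; P3→Y gives 6>0]
(C,R,W): not NE [P3→Y gives 6>1]
(C,S,X): not NE [P2→P gives 8>5; P3→W gives 6>2]
(C,S,Y): not NE [P1→B gives 5>3; P2→R gives 7>3; P3→W gives 6>2]
(C,S,Z): not NE [P1→A gives 8>3; P2→P gives 9>8; P3→W gives 6>3]
(C,S,W): not NE [P1→B gives 8>1; P2→R gives 9>1]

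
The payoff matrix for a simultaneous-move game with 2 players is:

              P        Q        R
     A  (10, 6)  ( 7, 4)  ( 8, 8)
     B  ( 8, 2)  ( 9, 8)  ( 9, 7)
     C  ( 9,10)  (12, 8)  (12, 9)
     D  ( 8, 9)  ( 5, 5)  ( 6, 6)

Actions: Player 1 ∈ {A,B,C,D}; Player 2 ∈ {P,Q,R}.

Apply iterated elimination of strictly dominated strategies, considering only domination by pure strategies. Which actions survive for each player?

P1 drop B (C beats it: P:9>8 Q:12>9 R:12>9)
P1 drop D (A beats it: P:10>8 Q:7>5 R:8>6)
P2 drop Q (P beats it: A:6>4 C:10>8)
P1→{A,C} P2→{P,R}

IESDS → P1:{A,C} P2:{P,R}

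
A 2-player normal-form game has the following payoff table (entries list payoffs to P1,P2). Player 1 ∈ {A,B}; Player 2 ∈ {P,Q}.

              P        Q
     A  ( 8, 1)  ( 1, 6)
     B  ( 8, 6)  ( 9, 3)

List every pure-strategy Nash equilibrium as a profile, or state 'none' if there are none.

(A,P): not NE [P2→Q gives 6>1]
(A,Q): not NE [P1→B gives 9>1]
(B,P): NE
(B,Q): not NE [P2→P gives 6>3]

Nash profiles: (B,P)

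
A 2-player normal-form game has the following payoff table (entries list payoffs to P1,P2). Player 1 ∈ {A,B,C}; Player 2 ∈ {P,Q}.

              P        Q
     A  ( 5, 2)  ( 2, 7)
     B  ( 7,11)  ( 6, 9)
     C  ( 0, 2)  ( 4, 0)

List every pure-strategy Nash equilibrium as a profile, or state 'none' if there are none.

(A,P): not NE [P1→B gives 7>5; P2→Q gives 7>2]
(A,Q): not NE [P1→B gives 6>2]
(B,P): NE
(B,Q): not NE [P2→P gives 11>9]
(C,P): not NE [P1→B gives 7>0]
(C,Q): not NE [P1→B gives 6>4; P2→P gives 2>0]

PSNE = {(B,P)}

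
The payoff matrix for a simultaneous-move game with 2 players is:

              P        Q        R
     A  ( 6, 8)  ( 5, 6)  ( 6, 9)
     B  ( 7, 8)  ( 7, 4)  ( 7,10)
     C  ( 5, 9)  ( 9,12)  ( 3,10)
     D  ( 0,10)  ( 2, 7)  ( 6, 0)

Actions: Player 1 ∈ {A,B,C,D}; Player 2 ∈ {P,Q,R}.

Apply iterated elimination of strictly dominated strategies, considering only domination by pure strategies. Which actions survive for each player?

Remaining: P1:{B,C} P2:{Q,R}

P1 drop A (B beats it: P:7>6 Q:7>5 R:7>6)
P1 drop D (B beats it: P:7>0 Q:7>2 R:7>6)
P2 drop P (R beats it: B:10>8 C:10>9)
P1→{B,C} P2→{Q,R}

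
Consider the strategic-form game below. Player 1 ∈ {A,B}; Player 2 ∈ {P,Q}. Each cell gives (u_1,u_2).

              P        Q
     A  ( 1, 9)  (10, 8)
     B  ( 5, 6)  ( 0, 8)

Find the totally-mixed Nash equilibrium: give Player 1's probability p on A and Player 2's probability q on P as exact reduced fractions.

P1 indiff ⇒ q·1+(1-q)·10 = q·5+(1-q)·0 ⇒ q(-4) = (1-q)(-10) ⇒ q = 5/7
P2 indiff ⇒ p·9+(1-p)·6 = p·8+(1-p)·8 ⇒ p(1) = (1-p)(2) ⇒ p = 2/3

P1 mixes 2/3 on A; P2 mixes 5/7 on P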